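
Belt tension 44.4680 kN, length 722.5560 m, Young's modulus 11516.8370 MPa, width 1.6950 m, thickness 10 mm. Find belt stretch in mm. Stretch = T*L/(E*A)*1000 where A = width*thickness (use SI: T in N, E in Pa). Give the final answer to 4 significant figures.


A = 1.6950 * 0.01 = 0.01695 m^2
Stretch = 44.4680*1000 * 722.5560 / (11516.8370e6 * 0.01695) * 1000
Stretch = 164.6 mm


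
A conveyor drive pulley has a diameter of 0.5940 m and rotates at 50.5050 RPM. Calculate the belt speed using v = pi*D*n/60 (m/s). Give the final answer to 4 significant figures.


v = pi * 0.5940 * 50.5050 / 60
v = 1.571 m/s


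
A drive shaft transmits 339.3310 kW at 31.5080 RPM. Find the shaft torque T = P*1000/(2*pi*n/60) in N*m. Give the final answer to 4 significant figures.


omega = 2*pi*31.5080/60 = 3.29951 rad/s
T = 339.3310*1000 / 3.29951
T = 102800 N*m


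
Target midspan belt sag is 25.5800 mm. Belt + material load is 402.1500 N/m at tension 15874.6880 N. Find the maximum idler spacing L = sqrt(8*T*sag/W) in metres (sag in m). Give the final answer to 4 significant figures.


sag = 25.5800/1000 = 0.025580 m
L = sqrt(8 * 15874.6880 * 0.025580 / 402.1500)
L = 2.842 m


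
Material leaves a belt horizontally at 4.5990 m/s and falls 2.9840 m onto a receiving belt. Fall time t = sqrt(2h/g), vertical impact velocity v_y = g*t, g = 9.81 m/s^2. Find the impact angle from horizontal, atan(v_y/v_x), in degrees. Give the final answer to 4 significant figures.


t = sqrt(2*2.9840/9.81) = 0.779974 s
v_y = 9.81 * 0.779974 = 7.65154 m/s
angle = atan(7.65154 / 4.5990) = 58.99 deg


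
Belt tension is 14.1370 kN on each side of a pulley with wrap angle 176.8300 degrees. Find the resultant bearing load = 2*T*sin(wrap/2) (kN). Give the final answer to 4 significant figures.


F = 2 * 14.1370 * sin(176.8300/2 deg)
F = 28.26 kN


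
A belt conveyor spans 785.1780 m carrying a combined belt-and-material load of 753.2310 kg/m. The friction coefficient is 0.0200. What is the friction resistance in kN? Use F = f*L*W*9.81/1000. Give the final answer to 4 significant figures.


F = 0.0200 * 785.1780 * 753.2310 * 9.81 / 1000
F = 116.0 kN


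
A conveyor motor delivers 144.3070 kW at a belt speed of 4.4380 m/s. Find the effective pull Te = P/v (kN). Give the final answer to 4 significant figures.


Te = P / v = 144.3070 / 4.4380
Te = 32.52 kN


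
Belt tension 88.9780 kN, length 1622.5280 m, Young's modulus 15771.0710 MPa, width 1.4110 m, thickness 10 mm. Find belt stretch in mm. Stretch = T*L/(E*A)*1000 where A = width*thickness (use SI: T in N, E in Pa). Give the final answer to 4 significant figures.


A = 1.4110 * 0.01 = 0.01411 m^2
Stretch = 88.9780*1000 * 1622.5280 / (15771.0710e6 * 0.01411) * 1000
Stretch = 648.8 mm


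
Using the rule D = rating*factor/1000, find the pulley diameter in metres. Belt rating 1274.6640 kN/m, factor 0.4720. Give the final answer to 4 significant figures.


D = 1274.6640 * 0.4720 / 1000
D = 0.6016 m


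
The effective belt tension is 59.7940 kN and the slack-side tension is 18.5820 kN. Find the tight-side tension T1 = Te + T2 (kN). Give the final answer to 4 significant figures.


T1 = Te + T2 = 59.7940 + 18.5820
T1 = 78.38 kN


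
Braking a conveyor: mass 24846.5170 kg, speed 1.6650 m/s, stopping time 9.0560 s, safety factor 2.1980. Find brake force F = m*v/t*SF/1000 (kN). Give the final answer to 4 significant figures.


F = 24846.5170 * 1.6650 / 9.0560 * 2.1980 / 1000
F = 10.04 kN


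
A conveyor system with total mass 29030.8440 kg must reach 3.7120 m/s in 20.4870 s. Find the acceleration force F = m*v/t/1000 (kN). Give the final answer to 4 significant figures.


F = 29030.8440 * 3.7120 / 20.4870 / 1000
F = 5.260 kN


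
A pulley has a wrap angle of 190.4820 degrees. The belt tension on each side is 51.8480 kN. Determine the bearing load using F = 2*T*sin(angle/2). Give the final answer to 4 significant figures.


F = 2 * 51.8480 * sin(190.4820/2 deg)
F = 103.3 kN


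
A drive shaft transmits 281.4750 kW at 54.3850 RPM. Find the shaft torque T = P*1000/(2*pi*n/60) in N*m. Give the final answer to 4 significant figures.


omega = 2*pi*54.3850/60 = 5.69518 rad/s
T = 281.4750*1000 / 5.69518
T = 49420 N*m


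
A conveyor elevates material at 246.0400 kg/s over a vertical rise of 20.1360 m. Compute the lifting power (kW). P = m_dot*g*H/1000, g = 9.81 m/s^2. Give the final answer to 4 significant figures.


P = 246.0400 * 9.81 * 20.1360 / 1000
P = 48.60 kW


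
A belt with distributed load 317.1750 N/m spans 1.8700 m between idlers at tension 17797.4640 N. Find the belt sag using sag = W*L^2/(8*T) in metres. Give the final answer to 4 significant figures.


sag = 317.1750 * 1.8700^2 / (8 * 17797.4640)
sag = 0.007790 m


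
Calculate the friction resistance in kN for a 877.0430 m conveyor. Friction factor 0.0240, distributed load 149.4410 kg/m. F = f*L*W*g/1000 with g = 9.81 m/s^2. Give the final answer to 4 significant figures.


F = 0.0240 * 877.0430 * 149.4410 * 9.81 / 1000
F = 30.86 kN


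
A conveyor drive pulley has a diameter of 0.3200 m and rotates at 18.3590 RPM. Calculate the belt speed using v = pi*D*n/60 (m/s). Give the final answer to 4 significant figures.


v = pi * 0.3200 * 18.3590 / 60
v = 0.3076 m/s


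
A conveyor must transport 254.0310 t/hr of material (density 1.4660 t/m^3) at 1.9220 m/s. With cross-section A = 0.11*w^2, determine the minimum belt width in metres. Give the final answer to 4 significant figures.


A_req = 254.0310 / (1.9220 * 1.4660 * 3600) = 0.0250436 m^2
w = sqrt(0.0250436 / 0.11)
w = 0.4771 m


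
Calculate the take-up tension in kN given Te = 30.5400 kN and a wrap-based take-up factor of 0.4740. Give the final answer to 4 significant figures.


T_tu = 30.5400 * 0.4740
T_tu = 14.48 kN


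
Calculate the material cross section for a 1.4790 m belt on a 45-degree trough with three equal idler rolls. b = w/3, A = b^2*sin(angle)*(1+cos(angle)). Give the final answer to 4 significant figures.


b = 1.4790/3 = 0.493 m
A = 0.493^2 * sin(45 deg) * (1 + cos(45 deg))
A = 0.2934 m^2


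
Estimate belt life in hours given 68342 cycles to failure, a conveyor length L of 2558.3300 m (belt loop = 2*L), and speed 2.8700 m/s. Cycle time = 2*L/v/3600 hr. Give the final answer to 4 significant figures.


cycle_time = 2 * 2558.3300 / 2.8700 / 3600 = 0.495225 hr
life = 68342 * 0.495225 = 33840 hours


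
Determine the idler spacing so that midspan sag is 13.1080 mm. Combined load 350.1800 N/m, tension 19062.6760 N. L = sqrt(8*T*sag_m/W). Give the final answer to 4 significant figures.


sag = 13.1080/1000 = 0.013108 m
L = sqrt(8 * 19062.6760 * 0.013108 / 350.1800)
L = 2.389 m


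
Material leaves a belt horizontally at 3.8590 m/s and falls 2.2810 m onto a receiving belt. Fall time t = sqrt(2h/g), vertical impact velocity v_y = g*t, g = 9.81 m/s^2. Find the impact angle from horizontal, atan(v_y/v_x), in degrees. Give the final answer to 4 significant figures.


t = sqrt(2*2.2810/9.81) = 0.681935 s
v_y = 9.81 * 0.681935 = 6.68978 m/s
angle = atan(6.68978 / 3.8590) = 60.02 deg


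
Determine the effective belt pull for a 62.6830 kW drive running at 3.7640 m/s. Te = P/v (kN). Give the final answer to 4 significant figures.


Te = P / v = 62.6830 / 3.7640
Te = 16.65 kN


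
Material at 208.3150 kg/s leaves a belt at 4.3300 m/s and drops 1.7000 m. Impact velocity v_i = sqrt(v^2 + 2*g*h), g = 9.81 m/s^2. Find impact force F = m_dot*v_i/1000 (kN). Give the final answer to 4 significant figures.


v_i = sqrt(4.3300^2 + 2*9.81*1.7000) = 7.21823 m/s
F = 208.3150 * 7.21823 / 1000
F = 1.504 kN


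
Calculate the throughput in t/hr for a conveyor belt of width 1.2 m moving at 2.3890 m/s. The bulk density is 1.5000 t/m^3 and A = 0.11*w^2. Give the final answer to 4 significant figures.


A = 0.11 * 1.2^2 = 0.1584 m^2
C = 0.1584 * 2.3890 * 1.5000 * 3600
C = 2043 t/hr


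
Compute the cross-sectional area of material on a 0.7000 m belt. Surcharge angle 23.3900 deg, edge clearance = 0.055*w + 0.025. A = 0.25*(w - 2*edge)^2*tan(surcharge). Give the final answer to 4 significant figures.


edge = 0.055*0.7000 + 0.025 = 0.0635 m
ew = 0.7000 - 2*0.0635 = 0.573 m
A = 0.25 * 0.573^2 * tan(23.3900 deg)
A = 0.03550 m^2


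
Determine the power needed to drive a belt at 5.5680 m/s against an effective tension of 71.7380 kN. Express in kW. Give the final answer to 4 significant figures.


P = Te * v = 71.7380 * 5.5680
P = 399.4 kW


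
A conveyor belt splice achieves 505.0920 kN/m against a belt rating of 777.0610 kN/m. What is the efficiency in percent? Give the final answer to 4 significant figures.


Eff = 505.0920 / 777.0610 * 100
Eff = 65.00 %


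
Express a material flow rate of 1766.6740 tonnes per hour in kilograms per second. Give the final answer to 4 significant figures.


m_dot = 1766.6740 * 1000 / 3600
m_dot = 490.7 kg/s


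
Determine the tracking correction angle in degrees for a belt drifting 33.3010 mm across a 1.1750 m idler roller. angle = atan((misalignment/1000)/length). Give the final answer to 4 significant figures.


misalign_m = 33.3010 / 1000 = 0.033301 m
angle = atan(0.033301 / 1.1750)
angle = 1.623 deg


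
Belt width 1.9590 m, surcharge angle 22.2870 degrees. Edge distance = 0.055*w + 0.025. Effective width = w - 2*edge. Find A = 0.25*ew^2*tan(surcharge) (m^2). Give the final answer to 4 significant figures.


edge = 0.055*1.9590 + 0.025 = 0.132745 m
ew = 1.9590 - 2*0.132745 = 1.69351 m
A = 0.25 * 1.69351^2 * tan(22.2870 deg)
A = 0.2939 m^2


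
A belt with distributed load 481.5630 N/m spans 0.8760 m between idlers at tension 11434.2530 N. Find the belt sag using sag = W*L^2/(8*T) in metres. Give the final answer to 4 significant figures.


sag = 481.5630 * 0.8760^2 / (8 * 11434.2530)
sag = 0.004040 m


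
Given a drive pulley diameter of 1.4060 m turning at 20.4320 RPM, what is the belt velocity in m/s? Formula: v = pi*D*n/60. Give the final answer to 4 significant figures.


v = pi * 1.4060 * 20.4320 / 60
v = 1.504 m/s


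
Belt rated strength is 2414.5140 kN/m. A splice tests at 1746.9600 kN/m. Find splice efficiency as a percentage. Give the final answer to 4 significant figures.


Eff = 1746.9600 / 2414.5140 * 100
Eff = 72.35 %


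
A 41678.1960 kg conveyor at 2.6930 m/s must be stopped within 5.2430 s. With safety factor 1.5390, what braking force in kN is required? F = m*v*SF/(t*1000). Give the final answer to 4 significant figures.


F = 41678.1960 * 2.6930 / 5.2430 * 1.5390 / 1000
F = 32.95 kN


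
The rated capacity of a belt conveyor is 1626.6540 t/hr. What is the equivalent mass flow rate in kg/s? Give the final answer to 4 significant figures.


m_dot = 1626.6540 * 1000 / 3600
m_dot = 451.8 kg/s


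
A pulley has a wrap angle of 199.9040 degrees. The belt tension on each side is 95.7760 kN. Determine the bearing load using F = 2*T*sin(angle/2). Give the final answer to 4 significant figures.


F = 2 * 95.7760 * sin(199.9040/2 deg)
F = 188.7 kN


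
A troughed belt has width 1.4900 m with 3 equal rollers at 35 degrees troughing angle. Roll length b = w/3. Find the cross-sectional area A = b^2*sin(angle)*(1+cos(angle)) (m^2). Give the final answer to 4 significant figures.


b = 1.4900/3 = 0.496667 m
A = 0.496667^2 * sin(35 deg) * (1 + cos(35 deg))
A = 0.2574 m^2


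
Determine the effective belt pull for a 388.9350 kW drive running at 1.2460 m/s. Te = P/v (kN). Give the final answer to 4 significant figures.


Te = P / v = 388.9350 / 1.2460
Te = 312.1 kN


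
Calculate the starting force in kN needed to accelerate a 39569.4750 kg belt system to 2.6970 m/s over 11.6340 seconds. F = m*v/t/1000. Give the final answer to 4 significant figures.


F = 39569.4750 * 2.6970 / 11.6340 / 1000
F = 9.173 kN


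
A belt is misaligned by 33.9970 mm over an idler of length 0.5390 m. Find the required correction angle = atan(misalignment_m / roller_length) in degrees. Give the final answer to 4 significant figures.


misalign_m = 33.9970 / 1000 = 0.033997 m
angle = atan(0.033997 / 0.5390)
angle = 3.609 deg


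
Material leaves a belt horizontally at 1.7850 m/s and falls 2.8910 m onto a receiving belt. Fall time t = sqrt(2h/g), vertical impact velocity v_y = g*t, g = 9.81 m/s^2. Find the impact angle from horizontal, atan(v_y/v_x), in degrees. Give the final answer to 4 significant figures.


t = sqrt(2*2.8910/9.81) = 0.767723 s
v_y = 9.81 * 0.767723 = 7.53136 m/s
angle = atan(7.53136 / 1.7850) = 76.67 deg


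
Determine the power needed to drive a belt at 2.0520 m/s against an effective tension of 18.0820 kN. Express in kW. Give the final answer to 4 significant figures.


P = Te * v = 18.0820 * 2.0520
P = 37.10 kW


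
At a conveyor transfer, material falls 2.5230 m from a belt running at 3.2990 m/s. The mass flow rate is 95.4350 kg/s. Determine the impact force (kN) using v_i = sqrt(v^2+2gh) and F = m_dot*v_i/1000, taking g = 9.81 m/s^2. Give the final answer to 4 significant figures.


v_i = sqrt(3.2990^2 + 2*9.81*2.5230) = 7.77076 m/s
F = 95.4350 * 7.77076 / 1000
F = 0.7416 kN


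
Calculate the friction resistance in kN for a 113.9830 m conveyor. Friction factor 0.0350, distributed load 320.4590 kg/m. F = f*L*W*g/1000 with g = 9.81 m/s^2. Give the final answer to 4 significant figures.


F = 0.0350 * 113.9830 * 320.4590 * 9.81 / 1000
F = 12.54 kN


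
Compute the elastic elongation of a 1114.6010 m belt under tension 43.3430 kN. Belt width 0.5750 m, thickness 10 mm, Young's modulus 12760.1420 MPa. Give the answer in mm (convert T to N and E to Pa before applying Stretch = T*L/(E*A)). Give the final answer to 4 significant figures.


A = 0.5750 * 0.01 = 0.00575 m^2
Stretch = 43.3430*1000 * 1114.6010 / (12760.1420e6 * 0.00575) * 1000
Stretch = 658.4 mm


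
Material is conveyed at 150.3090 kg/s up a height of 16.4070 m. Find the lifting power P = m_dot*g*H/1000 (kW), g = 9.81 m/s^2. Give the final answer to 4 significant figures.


P = 150.3090 * 9.81 * 16.4070 / 1000
P = 24.19 kW


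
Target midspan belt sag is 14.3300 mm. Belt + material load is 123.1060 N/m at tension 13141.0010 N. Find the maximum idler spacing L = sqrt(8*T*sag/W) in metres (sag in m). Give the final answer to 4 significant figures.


sag = 14.3300/1000 = 0.014330 m
L = sqrt(8 * 13141.0010 * 0.014330 / 123.1060)
L = 3.498 m


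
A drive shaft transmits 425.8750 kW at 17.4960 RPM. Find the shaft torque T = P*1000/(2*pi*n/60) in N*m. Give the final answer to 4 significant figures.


omega = 2*pi*17.4960/60 = 1.83218 rad/s
T = 425.8750*1000 / 1.83218
T = 232400 N*m


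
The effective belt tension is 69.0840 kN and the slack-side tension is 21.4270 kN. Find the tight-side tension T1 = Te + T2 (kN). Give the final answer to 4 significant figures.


T1 = Te + T2 = 69.0840 + 21.4270
T1 = 90.51 kN


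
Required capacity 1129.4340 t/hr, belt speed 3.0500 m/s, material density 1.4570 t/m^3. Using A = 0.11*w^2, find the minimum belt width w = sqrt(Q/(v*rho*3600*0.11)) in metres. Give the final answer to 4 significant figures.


A_req = 1129.4340 / (3.0500 * 1.4570 * 3600) = 0.0705991 m^2
w = sqrt(0.0705991 / 0.11)
w = 0.8011 m


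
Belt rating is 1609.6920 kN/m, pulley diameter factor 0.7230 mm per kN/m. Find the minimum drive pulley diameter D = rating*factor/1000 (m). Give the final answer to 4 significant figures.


D = 1609.6920 * 0.7230 / 1000
D = 1.164 m


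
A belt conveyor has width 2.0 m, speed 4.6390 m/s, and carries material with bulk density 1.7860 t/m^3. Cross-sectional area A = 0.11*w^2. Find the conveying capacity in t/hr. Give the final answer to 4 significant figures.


A = 0.11 * 2.0^2 = 0.44 m^2
C = 0.44 * 4.6390 * 1.7860 * 3600
C = 13120 t/hr


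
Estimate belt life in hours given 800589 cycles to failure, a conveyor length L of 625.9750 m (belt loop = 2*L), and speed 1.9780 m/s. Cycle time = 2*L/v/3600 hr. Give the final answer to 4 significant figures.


cycle_time = 2 * 625.9750 / 1.9780 / 3600 = 0.175816 hr
life = 800589 * 0.175816 = 140800 hours


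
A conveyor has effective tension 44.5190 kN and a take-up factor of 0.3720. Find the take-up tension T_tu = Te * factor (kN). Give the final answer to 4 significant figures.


T_tu = 44.5190 * 0.3720
T_tu = 16.56 kN


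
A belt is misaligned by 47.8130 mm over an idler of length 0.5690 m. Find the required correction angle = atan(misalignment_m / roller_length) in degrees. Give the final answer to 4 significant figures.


misalign_m = 47.8130 / 1000 = 0.047813 m
angle = atan(0.047813 / 0.5690)
angle = 4.803 deg


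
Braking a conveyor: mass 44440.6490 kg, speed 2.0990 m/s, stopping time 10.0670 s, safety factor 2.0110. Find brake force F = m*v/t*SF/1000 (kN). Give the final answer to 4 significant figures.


F = 44440.6490 * 2.0990 / 10.0670 * 2.0110 / 1000
F = 18.63 kN


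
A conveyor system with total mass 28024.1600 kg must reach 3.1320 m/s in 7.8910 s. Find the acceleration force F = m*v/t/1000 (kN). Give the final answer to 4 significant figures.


F = 28024.1600 * 3.1320 / 7.8910 / 1000
F = 11.12 kN


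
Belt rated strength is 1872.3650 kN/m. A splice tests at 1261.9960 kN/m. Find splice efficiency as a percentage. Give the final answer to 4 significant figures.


Eff = 1261.9960 / 1872.3650 * 100
Eff = 67.40 %


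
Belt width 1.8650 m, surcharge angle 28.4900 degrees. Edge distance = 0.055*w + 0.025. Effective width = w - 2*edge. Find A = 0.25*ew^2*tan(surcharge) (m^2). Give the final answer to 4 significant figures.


edge = 0.055*1.8650 + 0.025 = 0.127575 m
ew = 1.8650 - 2*0.127575 = 1.60985 m
A = 0.25 * 1.60985^2 * tan(28.4900 deg)
A = 0.3516 m^2


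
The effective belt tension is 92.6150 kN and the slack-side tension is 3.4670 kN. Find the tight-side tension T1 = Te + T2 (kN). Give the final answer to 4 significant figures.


T1 = Te + T2 = 92.6150 + 3.4670
T1 = 96.08 kN


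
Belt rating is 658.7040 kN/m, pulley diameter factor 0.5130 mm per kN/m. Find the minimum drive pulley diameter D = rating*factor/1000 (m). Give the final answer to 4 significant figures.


D = 658.7040 * 0.5130 / 1000
D = 0.3379 m


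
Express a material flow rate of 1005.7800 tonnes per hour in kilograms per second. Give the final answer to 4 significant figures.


m_dot = 1005.7800 * 1000 / 3600
m_dot = 279.4 kg/s


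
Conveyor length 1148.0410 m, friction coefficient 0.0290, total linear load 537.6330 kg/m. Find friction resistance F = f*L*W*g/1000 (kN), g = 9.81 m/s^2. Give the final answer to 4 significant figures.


F = 0.0290 * 1148.0410 * 537.6330 * 9.81 / 1000
F = 175.6 kN


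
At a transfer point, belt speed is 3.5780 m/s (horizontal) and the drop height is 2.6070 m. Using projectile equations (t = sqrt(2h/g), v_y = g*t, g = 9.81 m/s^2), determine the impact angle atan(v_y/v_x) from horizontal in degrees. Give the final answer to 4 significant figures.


t = sqrt(2*2.6070/9.81) = 0.729039 s
v_y = 9.81 * 0.729039 = 7.15187 m/s
angle = atan(7.15187 / 3.5780) = 63.42 deg


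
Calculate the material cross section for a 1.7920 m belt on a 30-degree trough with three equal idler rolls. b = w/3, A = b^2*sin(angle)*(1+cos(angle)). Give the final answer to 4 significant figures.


b = 1.7920/3 = 0.597333 m
A = 0.597333^2 * sin(30 deg) * (1 + cos(30 deg))
A = 0.3329 m^2


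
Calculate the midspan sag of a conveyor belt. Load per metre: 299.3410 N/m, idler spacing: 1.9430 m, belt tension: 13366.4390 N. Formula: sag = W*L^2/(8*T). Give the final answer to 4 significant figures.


sag = 299.3410 * 1.9430^2 / (8 * 13366.4390)
sag = 0.01057 m


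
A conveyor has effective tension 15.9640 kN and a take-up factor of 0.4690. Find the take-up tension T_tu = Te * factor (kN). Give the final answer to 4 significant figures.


T_tu = 15.9640 * 0.4690
T_tu = 7.487 kN


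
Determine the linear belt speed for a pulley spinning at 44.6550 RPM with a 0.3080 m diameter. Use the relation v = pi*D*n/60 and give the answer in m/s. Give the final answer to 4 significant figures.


v = pi * 0.3080 * 44.6550 / 60
v = 0.7201 m/s


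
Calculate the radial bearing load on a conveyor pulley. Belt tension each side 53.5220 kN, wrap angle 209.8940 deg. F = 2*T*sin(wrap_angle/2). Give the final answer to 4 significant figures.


F = 2 * 53.5220 * sin(209.8940/2 deg)
F = 103.4 kN


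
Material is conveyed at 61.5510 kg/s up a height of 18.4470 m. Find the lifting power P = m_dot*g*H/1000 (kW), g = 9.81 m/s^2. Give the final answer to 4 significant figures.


P = 61.5510 * 9.81 * 18.4470 / 1000
P = 11.14 kW


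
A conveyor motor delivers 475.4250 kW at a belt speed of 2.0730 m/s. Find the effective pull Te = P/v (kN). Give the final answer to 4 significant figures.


Te = P / v = 475.4250 / 2.0730
Te = 229.3 kN


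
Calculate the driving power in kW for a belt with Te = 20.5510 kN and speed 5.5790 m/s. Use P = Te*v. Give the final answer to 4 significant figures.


P = Te * v = 20.5510 * 5.5790
P = 114.7 kW


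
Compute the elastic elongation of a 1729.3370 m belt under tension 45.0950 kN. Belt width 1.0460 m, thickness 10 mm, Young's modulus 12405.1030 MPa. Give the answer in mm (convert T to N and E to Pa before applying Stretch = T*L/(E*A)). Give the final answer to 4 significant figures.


A = 1.0460 * 0.01 = 0.01046 m^2
Stretch = 45.0950*1000 * 1729.3370 / (12405.1030e6 * 0.01046) * 1000
Stretch = 601.0 mm


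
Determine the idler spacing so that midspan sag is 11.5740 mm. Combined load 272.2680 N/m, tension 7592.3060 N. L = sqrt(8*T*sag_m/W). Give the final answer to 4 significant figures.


sag = 11.5740/1000 = 0.011574 m
L = sqrt(8 * 7592.3060 * 0.011574 / 272.2680)
L = 1.607 m


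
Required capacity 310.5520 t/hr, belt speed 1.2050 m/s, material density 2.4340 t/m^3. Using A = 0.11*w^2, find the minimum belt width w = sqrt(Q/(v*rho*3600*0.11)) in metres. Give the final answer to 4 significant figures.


A_req = 310.5520 / (1.2050 * 2.4340 * 3600) = 0.029412 m^2
w = sqrt(0.029412 / 0.11)
w = 0.5171 m


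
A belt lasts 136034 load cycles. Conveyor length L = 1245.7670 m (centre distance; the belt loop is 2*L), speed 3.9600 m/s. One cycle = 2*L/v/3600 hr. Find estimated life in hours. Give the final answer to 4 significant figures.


cycle_time = 2 * 1245.7670 / 3.9600 / 3600 = 0.174771 hr
life = 136034 * 0.174771 = 23770 hours


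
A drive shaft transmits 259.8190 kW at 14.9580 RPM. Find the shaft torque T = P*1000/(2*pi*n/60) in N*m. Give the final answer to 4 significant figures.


omega = 2*pi*14.9580/60 = 1.5664 rad/s
T = 259.8190*1000 / 1.5664
T = 165900 N*m


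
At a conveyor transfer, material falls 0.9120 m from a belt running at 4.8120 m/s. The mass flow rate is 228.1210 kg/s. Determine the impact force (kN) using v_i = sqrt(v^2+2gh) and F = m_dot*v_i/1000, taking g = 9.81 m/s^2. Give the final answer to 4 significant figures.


v_i = sqrt(4.8120^2 + 2*9.81*0.9120) = 6.40693 m/s
F = 228.1210 * 6.40693 / 1000
F = 1.462 kN


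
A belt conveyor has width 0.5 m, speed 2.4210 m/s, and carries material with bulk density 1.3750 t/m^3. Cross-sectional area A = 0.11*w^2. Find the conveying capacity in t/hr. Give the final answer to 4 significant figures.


A = 0.11 * 0.5^2 = 0.0275 m^2
C = 0.0275 * 2.4210 * 1.3750 * 3600
C = 329.6 t/hr


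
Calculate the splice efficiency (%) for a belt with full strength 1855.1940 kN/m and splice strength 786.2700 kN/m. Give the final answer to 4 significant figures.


Eff = 786.2700 / 1855.1940 * 100
Eff = 42.38 %


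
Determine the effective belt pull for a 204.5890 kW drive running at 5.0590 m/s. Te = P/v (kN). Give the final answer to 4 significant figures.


Te = P / v = 204.5890 / 5.0590
Te = 40.44 kN


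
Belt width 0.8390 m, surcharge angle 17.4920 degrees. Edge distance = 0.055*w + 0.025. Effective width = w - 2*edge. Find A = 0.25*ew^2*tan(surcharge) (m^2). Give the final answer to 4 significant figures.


edge = 0.055*0.8390 + 0.025 = 0.071145 m
ew = 0.8390 - 2*0.071145 = 0.69671 m
A = 0.25 * 0.69671^2 * tan(17.4920 deg)
A = 0.03824 m^2


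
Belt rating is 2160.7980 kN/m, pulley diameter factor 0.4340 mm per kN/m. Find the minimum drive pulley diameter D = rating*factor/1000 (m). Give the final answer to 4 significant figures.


D = 2160.7980 * 0.4340 / 1000
D = 0.9378 m


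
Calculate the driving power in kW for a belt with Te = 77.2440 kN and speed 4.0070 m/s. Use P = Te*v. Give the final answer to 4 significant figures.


P = Te * v = 77.2440 * 4.0070
P = 309.5 kW


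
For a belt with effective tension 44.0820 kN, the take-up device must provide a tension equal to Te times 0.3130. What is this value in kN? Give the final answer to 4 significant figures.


T_tu = 44.0820 * 0.3130
T_tu = 13.80 kN


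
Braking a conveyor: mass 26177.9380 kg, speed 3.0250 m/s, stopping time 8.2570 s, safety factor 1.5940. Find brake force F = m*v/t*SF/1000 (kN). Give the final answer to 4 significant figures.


F = 26177.9380 * 3.0250 / 8.2570 * 1.5940 / 1000
F = 15.29 kN


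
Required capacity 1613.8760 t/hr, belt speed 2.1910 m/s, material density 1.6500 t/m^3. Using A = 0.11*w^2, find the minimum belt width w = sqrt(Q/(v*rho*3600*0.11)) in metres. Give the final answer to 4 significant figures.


A_req = 1613.8760 / (2.1910 * 1.6500 * 3600) = 0.124006 m^2
w = sqrt(0.124006 / 0.11)
w = 1.062 m


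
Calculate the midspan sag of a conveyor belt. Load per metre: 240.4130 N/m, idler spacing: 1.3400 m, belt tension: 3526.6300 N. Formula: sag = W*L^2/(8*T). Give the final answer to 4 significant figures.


sag = 240.4130 * 1.3400^2 / (8 * 3526.6300)
sag = 0.01530 m


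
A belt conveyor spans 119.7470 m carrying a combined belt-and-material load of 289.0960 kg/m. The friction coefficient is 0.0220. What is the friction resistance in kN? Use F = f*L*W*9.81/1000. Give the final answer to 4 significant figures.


F = 0.0220 * 119.7470 * 289.0960 * 9.81 / 1000
F = 7.471 kN


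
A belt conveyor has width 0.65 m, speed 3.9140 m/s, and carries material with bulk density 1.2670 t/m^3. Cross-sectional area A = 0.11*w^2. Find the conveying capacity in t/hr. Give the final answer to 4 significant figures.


A = 0.11 * 0.65^2 = 0.046475 m^2
C = 0.046475 * 3.9140 * 1.2670 * 3600
C = 829.7 t/hr


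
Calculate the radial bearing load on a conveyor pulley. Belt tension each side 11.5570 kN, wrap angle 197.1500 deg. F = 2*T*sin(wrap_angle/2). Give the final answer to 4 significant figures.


F = 2 * 11.5570 * sin(197.1500/2 deg)
F = 22.86 kN


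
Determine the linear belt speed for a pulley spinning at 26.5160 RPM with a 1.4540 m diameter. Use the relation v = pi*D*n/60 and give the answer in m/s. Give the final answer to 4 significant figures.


v = pi * 1.4540 * 26.5160 / 60
v = 2.019 m/s


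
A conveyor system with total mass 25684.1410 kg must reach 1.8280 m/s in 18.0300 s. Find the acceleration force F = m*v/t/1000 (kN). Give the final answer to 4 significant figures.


F = 25684.1410 * 1.8280 / 18.0300 / 1000
F = 2.604 kN


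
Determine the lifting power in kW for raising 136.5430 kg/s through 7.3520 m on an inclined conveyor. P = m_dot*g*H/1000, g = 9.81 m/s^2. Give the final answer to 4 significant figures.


P = 136.5430 * 9.81 * 7.3520 / 1000
P = 9.848 kW


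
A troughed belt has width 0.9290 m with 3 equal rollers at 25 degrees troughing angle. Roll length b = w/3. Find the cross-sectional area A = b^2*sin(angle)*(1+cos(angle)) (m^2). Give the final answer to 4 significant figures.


b = 0.9290/3 = 0.309667 m
A = 0.309667^2 * sin(25 deg) * (1 + cos(25 deg))
A = 0.07726 m^2


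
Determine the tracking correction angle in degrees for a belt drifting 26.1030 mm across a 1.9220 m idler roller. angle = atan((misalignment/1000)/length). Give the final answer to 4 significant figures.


misalign_m = 26.1030 / 1000 = 0.026103 m
angle = atan(0.026103 / 1.9220)
angle = 0.7781 deg


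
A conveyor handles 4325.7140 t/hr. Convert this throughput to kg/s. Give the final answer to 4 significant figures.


m_dot = 4325.7140 * 1000 / 3600
m_dot = 1202 kg/s


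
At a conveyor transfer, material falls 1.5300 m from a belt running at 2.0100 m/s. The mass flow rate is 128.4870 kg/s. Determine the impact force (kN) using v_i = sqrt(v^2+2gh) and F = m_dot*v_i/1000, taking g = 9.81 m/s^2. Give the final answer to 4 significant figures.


v_i = sqrt(2.0100^2 + 2*9.81*1.5300) = 5.83598 m/s
F = 128.4870 * 5.83598 / 1000
F = 0.7498 kN


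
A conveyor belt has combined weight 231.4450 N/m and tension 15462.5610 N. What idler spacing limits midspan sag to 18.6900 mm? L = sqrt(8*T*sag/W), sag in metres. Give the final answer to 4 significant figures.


sag = 18.6900/1000 = 0.018690 m
L = sqrt(8 * 15462.5610 * 0.018690 / 231.4450)
L = 3.161 m


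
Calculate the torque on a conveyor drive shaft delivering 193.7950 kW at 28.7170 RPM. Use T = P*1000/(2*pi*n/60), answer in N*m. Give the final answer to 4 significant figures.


omega = 2*pi*28.7170/60 = 3.00724 rad/s
T = 193.7950*1000 / 3.00724
T = 64440 N*m


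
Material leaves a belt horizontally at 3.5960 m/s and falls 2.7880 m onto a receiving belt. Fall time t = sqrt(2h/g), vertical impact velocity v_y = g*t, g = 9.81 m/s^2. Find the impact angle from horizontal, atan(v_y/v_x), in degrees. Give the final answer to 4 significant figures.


t = sqrt(2*2.7880/9.81) = 0.753923 s
v_y = 9.81 * 0.753923 = 7.39598 m/s
angle = atan(7.39598 / 3.5960) = 64.07 deg


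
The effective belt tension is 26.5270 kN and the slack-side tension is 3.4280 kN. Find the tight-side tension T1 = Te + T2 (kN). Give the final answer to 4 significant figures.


T1 = Te + T2 = 26.5270 + 3.4280
T1 = 29.96 kN


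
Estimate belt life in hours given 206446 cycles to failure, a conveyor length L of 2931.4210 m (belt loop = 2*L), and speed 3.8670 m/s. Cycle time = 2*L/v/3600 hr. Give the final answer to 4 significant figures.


cycle_time = 2 * 2931.4210 / 3.8670 / 3600 = 0.421145 hr
life = 206446 * 0.421145 = 86940 hours


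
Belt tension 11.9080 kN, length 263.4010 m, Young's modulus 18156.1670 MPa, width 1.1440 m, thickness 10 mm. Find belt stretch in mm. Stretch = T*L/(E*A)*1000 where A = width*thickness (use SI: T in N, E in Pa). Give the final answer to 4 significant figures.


A = 1.1440 * 0.01 = 0.01144 m^2
Stretch = 11.9080*1000 * 263.4010 / (18156.1670e6 * 0.01144) * 1000
Stretch = 15.10 mm


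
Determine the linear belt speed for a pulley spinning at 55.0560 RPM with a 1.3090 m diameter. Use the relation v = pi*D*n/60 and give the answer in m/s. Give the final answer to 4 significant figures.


v = pi * 1.3090 * 55.0560 / 60
v = 3.773 m/s


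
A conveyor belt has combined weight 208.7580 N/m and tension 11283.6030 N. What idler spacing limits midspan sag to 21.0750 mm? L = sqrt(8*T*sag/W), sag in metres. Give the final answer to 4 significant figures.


sag = 21.0750/1000 = 0.021075 m
L = sqrt(8 * 11283.6030 * 0.021075 / 208.7580)
L = 3.019 m


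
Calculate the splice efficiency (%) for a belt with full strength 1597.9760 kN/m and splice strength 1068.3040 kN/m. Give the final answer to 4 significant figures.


Eff = 1068.3040 / 1597.9760 * 100
Eff = 66.85 %


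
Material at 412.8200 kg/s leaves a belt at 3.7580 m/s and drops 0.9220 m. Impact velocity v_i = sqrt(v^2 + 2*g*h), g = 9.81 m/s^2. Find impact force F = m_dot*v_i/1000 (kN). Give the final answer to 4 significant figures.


v_i = sqrt(3.7580^2 + 2*9.81*0.9220) = 5.67558 m/s
F = 412.8200 * 5.67558 / 1000
F = 2.343 kN


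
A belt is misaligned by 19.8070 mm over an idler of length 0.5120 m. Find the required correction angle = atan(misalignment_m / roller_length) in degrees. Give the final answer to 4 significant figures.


misalign_m = 19.8070 / 1000 = 0.019807 m
angle = atan(0.019807 / 0.5120)
angle = 2.215 deg


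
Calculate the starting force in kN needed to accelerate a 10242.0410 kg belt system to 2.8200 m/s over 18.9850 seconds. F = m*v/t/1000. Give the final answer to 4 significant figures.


F = 10242.0410 * 2.8200 / 18.9850 / 1000
F = 1.521 kN


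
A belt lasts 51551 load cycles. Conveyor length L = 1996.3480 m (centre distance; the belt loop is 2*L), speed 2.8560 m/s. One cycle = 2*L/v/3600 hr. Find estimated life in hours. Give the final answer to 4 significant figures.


cycle_time = 2 * 1996.3480 / 2.8560 / 3600 = 0.388334 hr
life = 51551 * 0.388334 = 20020 hours


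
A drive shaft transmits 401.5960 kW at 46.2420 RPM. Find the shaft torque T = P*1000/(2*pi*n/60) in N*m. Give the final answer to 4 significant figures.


omega = 2*pi*46.2420/60 = 4.84245 rad/s
T = 401.5960*1000 / 4.84245
T = 82930 N*m


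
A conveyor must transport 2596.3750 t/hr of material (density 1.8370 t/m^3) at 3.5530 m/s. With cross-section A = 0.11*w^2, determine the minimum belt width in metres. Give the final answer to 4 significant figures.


A_req = 2596.3750 / (3.5530 * 1.8370 * 3600) = 0.1105 m^2
w = sqrt(0.1105 / 0.11)
w = 1.002 m


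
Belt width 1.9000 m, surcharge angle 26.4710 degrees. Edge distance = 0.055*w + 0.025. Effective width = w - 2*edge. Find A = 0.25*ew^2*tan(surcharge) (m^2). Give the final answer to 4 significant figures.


edge = 0.055*1.9000 + 0.025 = 0.1295 m
ew = 1.9000 - 2*0.1295 = 1.641 m
A = 0.25 * 1.641^2 * tan(26.4710 deg)
A = 0.3352 m^2


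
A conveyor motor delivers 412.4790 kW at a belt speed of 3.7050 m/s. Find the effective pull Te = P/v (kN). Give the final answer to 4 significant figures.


Te = P / v = 412.4790 / 3.7050
Te = 111.3 kN


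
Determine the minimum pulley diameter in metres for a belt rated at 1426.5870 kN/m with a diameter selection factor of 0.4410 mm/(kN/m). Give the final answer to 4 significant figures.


D = 1426.5870 * 0.4410 / 1000
D = 0.6291 m


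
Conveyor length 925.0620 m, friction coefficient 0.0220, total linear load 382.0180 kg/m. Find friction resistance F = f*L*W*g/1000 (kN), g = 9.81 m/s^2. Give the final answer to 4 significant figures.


F = 0.0220 * 925.0620 * 382.0180 * 9.81 / 1000
F = 76.27 kN


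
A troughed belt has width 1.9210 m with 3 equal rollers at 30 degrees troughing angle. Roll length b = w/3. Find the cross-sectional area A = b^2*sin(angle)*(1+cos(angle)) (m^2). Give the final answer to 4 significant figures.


b = 1.9210/3 = 0.640333 m
A = 0.640333^2 * sin(30 deg) * (1 + cos(30 deg))
A = 0.3826 m^2


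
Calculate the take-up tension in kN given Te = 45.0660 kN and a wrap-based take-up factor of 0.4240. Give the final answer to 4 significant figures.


T_tu = 45.0660 * 0.4240
T_tu = 19.11 kN


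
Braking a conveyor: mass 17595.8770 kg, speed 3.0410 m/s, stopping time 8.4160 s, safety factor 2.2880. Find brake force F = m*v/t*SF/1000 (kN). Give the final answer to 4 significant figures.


F = 17595.8770 * 3.0410 / 8.4160 * 2.2880 / 1000
F = 14.55 kN


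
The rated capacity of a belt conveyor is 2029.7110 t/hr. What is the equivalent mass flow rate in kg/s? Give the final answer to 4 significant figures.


m_dot = 2029.7110 * 1000 / 3600
m_dot = 563.8 kg/s


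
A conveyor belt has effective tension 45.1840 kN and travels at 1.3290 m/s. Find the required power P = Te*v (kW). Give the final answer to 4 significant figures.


P = Te * v = 45.1840 * 1.3290
P = 60.05 kW


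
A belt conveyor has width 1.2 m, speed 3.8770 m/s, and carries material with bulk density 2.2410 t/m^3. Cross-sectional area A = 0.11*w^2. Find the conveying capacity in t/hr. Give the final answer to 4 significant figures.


A = 0.11 * 1.2^2 = 0.1584 m^2
C = 0.1584 * 3.8770 * 2.2410 * 3600
C = 4954 t/hr


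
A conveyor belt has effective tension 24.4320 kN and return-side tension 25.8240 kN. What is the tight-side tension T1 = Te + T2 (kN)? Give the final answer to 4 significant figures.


T1 = Te + T2 = 24.4320 + 25.8240
T1 = 50.26 kN


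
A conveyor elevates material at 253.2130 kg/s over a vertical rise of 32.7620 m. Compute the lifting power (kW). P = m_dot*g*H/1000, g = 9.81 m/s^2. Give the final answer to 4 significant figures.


P = 253.2130 * 9.81 * 32.7620 / 1000
P = 81.38 kW


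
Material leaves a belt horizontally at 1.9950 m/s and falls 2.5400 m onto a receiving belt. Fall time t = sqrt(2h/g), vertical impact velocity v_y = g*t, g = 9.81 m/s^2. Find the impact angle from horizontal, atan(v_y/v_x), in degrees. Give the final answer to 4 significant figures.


t = sqrt(2*2.5400/9.81) = 0.71961 s
v_y = 9.81 * 0.71961 = 7.05937 m/s
angle = atan(7.05937 / 1.9950) = 74.22 deg


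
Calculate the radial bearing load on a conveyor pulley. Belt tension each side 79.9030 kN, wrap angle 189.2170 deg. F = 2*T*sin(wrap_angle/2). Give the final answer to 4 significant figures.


F = 2 * 79.9030 * sin(189.2170/2 deg)
F = 159.3 kN


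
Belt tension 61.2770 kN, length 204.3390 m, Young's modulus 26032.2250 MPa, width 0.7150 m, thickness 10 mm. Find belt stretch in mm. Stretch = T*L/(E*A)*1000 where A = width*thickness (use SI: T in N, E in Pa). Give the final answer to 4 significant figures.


A = 0.7150 * 0.01 = 0.00715 m^2
Stretch = 61.2770*1000 * 204.3390 / (26032.2250e6 * 0.00715) * 1000
Stretch = 67.27 mm


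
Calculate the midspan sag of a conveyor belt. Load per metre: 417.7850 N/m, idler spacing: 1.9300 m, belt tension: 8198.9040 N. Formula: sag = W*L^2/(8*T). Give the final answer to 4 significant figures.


sag = 417.7850 * 1.9300^2 / (8 * 8198.9040)
sag = 0.02373 m


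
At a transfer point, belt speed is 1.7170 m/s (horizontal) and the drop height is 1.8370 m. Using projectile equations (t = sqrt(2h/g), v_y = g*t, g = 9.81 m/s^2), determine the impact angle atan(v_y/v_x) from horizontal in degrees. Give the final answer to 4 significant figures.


t = sqrt(2*1.8370/9.81) = 0.611977 s
v_y = 9.81 * 0.611977 = 6.00349 m/s
angle = atan(6.00349 / 1.7170) = 74.04 deg


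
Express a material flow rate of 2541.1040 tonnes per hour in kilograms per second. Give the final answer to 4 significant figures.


m_dot = 2541.1040 * 1000 / 3600
m_dot = 705.9 kg/s


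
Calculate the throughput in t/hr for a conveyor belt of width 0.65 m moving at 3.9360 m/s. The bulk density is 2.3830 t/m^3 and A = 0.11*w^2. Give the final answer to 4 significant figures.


A = 0.11 * 0.65^2 = 0.046475 m^2
C = 0.046475 * 3.9360 * 2.3830 * 3600
C = 1569 t/hr


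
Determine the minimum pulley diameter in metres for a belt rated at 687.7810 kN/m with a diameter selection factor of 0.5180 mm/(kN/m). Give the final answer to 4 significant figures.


D = 687.7810 * 0.5180 / 1000
D = 0.3563 m


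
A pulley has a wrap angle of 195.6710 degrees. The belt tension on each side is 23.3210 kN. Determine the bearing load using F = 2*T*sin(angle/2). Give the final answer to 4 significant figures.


F = 2 * 23.3210 * sin(195.6710/2 deg)
F = 46.21 kN


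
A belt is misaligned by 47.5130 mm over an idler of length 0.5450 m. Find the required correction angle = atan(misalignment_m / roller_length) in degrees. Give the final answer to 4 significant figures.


misalign_m = 47.5130 / 1000 = 0.047513 m
angle = atan(0.047513 / 0.5450)
angle = 4.982 deg


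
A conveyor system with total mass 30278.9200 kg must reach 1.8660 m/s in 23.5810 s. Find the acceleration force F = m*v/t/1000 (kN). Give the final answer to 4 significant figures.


F = 30278.9200 * 1.8660 / 23.5810 / 1000
F = 2.396 kN


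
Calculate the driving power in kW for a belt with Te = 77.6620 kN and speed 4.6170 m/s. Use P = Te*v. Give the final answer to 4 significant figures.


P = Te * v = 77.6620 * 4.6170
P = 358.6 kW


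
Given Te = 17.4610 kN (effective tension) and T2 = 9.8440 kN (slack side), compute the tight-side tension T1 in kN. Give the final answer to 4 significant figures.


T1 = Te + T2 = 17.4610 + 9.8440
T1 = 27.30 kN
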